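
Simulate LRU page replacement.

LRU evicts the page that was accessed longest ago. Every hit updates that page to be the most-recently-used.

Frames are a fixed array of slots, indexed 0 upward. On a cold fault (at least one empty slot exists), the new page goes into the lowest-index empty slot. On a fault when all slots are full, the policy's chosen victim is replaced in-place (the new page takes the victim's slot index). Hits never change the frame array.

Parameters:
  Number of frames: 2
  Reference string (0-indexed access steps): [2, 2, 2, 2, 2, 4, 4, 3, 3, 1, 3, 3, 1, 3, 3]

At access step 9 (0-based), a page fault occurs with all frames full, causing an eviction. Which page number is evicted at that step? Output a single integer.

Answer: 4

Derivation:
Step 0: ref 2 -> FAULT, frames=[2,-]
Step 1: ref 2 -> HIT, frames=[2,-]
Step 2: ref 2 -> HIT, frames=[2,-]
Step 3: ref 2 -> HIT, frames=[2,-]
Step 4: ref 2 -> HIT, frames=[2,-]
Step 5: ref 4 -> FAULT, frames=[2,4]
Step 6: ref 4 -> HIT, frames=[2,4]
Step 7: ref 3 -> FAULT, evict 2, frames=[3,4]
Step 8: ref 3 -> HIT, frames=[3,4]
Step 9: ref 1 -> FAULT, evict 4, frames=[3,1]
At step 9: evicted page 4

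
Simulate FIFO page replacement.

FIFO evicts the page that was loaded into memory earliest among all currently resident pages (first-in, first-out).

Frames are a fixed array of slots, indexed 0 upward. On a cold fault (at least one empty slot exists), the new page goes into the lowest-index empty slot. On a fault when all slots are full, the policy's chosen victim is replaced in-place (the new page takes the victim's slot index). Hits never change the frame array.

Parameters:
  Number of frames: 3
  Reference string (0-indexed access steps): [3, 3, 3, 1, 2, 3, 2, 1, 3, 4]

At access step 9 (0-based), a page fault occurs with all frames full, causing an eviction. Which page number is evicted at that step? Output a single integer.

Step 0: ref 3 -> FAULT, frames=[3,-,-]
Step 1: ref 3 -> HIT, frames=[3,-,-]
Step 2: ref 3 -> HIT, frames=[3,-,-]
Step 3: ref 1 -> FAULT, frames=[3,1,-]
Step 4: ref 2 -> FAULT, frames=[3,1,2]
Step 5: ref 3 -> HIT, frames=[3,1,2]
Step 6: ref 2 -> HIT, frames=[3,1,2]
Step 7: ref 1 -> HIT, frames=[3,1,2]
Step 8: ref 3 -> HIT, frames=[3,1,2]
Step 9: ref 4 -> FAULT, evict 3, frames=[4,1,2]
At step 9: evicted page 3

Answer: 3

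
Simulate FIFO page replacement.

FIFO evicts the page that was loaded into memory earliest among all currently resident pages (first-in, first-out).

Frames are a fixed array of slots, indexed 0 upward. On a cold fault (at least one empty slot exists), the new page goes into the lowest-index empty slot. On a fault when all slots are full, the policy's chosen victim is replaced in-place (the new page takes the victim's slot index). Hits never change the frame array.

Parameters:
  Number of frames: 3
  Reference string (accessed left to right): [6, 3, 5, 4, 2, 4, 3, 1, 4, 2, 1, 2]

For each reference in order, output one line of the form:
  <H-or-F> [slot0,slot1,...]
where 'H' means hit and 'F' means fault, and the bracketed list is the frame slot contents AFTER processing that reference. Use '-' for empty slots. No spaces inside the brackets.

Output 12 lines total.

F [6,-,-]
F [6,3,-]
F [6,3,5]
F [4,3,5]
F [4,2,5]
H [4,2,5]
F [4,2,3]
F [1,2,3]
F [1,4,3]
F [1,4,2]
H [1,4,2]
H [1,4,2]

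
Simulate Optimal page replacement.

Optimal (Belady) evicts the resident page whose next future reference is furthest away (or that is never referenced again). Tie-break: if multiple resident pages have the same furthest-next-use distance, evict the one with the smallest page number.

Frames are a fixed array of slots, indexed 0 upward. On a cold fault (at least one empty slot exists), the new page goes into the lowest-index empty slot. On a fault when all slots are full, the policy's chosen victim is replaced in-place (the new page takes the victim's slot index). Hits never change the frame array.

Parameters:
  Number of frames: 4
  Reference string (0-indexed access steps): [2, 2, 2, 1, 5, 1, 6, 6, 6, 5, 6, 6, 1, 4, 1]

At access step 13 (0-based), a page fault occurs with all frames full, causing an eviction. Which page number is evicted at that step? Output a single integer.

Step 0: ref 2 -> FAULT, frames=[2,-,-,-]
Step 1: ref 2 -> HIT, frames=[2,-,-,-]
Step 2: ref 2 -> HIT, frames=[2,-,-,-]
Step 3: ref 1 -> FAULT, frames=[2,1,-,-]
Step 4: ref 5 -> FAULT, frames=[2,1,5,-]
Step 5: ref 1 -> HIT, frames=[2,1,5,-]
Step 6: ref 6 -> FAULT, frames=[2,1,5,6]
Step 7: ref 6 -> HIT, frames=[2,1,5,6]
Step 8: ref 6 -> HIT, frames=[2,1,5,6]
Step 9: ref 5 -> HIT, frames=[2,1,5,6]
Step 10: ref 6 -> HIT, frames=[2,1,5,6]
Step 11: ref 6 -> HIT, frames=[2,1,5,6]
Step 12: ref 1 -> HIT, frames=[2,1,5,6]
Step 13: ref 4 -> FAULT, evict 2, frames=[4,1,5,6]
At step 13: evicted page 2

Answer: 2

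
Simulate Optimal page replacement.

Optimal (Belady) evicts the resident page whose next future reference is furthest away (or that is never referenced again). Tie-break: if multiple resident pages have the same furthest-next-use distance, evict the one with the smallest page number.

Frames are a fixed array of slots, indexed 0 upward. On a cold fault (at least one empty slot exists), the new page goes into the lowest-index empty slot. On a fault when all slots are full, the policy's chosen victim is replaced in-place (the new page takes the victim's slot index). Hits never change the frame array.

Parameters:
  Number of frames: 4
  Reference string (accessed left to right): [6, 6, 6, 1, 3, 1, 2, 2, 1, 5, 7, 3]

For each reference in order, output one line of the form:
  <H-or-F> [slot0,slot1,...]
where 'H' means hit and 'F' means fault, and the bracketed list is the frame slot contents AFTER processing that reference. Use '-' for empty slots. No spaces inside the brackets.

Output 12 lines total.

F [6,-,-,-]
H [6,-,-,-]
H [6,-,-,-]
F [6,1,-,-]
F [6,1,3,-]
H [6,1,3,-]
F [6,1,3,2]
H [6,1,3,2]
H [6,1,3,2]
F [6,5,3,2]
F [6,5,3,7]
H [6,5,3,7]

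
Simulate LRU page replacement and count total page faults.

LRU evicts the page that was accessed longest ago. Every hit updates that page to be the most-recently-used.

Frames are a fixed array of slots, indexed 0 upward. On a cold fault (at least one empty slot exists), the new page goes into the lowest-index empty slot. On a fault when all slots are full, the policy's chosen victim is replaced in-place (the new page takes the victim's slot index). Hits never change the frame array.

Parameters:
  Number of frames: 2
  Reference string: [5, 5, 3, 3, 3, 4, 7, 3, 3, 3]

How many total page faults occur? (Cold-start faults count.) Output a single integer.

Step 0: ref 5 → FAULT, frames=[5,-]
Step 1: ref 5 → HIT, frames=[5,-]
Step 2: ref 3 → FAULT, frames=[5,3]
Step 3: ref 3 → HIT, frames=[5,3]
Step 4: ref 3 → HIT, frames=[5,3]
Step 5: ref 4 → FAULT (evict 5), frames=[4,3]
Step 6: ref 7 → FAULT (evict 3), frames=[4,7]
Step 7: ref 3 → FAULT (evict 4), frames=[3,7]
Step 8: ref 3 → HIT, frames=[3,7]
Step 9: ref 3 → HIT, frames=[3,7]
Total faults: 5

Answer: 5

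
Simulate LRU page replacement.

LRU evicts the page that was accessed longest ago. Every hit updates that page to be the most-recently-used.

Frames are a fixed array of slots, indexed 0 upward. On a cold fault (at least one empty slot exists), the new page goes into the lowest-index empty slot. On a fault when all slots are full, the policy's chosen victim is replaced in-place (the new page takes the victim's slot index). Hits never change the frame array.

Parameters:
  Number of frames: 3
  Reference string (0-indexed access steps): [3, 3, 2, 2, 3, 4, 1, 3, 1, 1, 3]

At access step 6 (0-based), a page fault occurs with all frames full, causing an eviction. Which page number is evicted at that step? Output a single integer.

Answer: 2

Derivation:
Step 0: ref 3 -> FAULT, frames=[3,-,-]
Step 1: ref 3 -> HIT, frames=[3,-,-]
Step 2: ref 2 -> FAULT, frames=[3,2,-]
Step 3: ref 2 -> HIT, frames=[3,2,-]
Step 4: ref 3 -> HIT, frames=[3,2,-]
Step 5: ref 4 -> FAULT, frames=[3,2,4]
Step 6: ref 1 -> FAULT, evict 2, frames=[3,1,4]
At step 6: evicted page 2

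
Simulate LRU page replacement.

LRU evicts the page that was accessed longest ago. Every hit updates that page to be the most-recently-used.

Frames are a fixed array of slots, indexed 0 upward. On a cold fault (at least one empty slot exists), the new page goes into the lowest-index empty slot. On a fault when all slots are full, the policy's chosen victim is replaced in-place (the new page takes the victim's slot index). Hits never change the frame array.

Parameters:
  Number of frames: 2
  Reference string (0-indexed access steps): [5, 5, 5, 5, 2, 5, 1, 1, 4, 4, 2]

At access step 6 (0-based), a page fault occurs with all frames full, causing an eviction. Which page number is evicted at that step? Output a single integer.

Step 0: ref 5 -> FAULT, frames=[5,-]
Step 1: ref 5 -> HIT, frames=[5,-]
Step 2: ref 5 -> HIT, frames=[5,-]
Step 3: ref 5 -> HIT, frames=[5,-]
Step 4: ref 2 -> FAULT, frames=[5,2]
Step 5: ref 5 -> HIT, frames=[5,2]
Step 6: ref 1 -> FAULT, evict 2, frames=[5,1]
At step 6: evicted page 2

Answer: 2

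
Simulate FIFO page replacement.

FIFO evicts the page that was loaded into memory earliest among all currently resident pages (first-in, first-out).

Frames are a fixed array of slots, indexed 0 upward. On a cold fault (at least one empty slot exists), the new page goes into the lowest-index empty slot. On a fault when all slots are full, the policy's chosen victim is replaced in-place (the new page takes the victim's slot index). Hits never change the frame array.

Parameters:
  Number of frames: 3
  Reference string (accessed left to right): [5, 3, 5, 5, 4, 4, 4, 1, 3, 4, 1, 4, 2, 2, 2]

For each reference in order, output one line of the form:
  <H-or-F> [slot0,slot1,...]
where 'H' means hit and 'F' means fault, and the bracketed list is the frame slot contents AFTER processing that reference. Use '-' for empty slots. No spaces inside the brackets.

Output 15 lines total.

F [5,-,-]
F [5,3,-]
H [5,3,-]
H [5,3,-]
F [5,3,4]
H [5,3,4]
H [5,3,4]
F [1,3,4]
H [1,3,4]
H [1,3,4]
H [1,3,4]
H [1,3,4]
F [1,2,4]
H [1,2,4]
H [1,2,4]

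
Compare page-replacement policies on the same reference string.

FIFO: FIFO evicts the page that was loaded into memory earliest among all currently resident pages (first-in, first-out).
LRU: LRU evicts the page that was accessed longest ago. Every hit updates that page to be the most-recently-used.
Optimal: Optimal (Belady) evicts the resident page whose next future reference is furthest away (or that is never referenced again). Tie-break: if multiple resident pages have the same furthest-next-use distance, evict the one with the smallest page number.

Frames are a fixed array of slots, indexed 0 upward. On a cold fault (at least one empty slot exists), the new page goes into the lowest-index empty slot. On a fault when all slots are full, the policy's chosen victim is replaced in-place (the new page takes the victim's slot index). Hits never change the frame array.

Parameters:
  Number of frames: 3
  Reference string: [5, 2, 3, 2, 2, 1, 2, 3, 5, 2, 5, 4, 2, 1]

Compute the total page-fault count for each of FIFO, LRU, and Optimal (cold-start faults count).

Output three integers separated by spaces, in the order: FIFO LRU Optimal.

Answer: 8 7 6

Derivation:
--- FIFO ---
  step 0: ref 5 -> FAULT, frames=[5,-,-] (faults so far: 1)
  step 1: ref 2 -> FAULT, frames=[5,2,-] (faults so far: 2)
  step 2: ref 3 -> FAULT, frames=[5,2,3] (faults so far: 3)
  step 3: ref 2 -> HIT, frames=[5,2,3] (faults so far: 3)
  step 4: ref 2 -> HIT, frames=[5,2,3] (faults so far: 3)
  step 5: ref 1 -> FAULT, evict 5, frames=[1,2,3] (faults so far: 4)
  step 6: ref 2 -> HIT, frames=[1,2,3] (faults so far: 4)
  step 7: ref 3 -> HIT, frames=[1,2,3] (faults so far: 4)
  step 8: ref 5 -> FAULT, evict 2, frames=[1,5,3] (faults so far: 5)
  step 9: ref 2 -> FAULT, evict 3, frames=[1,5,2] (faults so far: 6)
  step 10: ref 5 -> HIT, frames=[1,5,2] (faults so far: 6)
  step 11: ref 4 -> FAULT, evict 1, frames=[4,5,2] (faults so far: 7)
  step 12: ref 2 -> HIT, frames=[4,5,2] (faults so far: 7)
  step 13: ref 1 -> FAULT, evict 5, frames=[4,1,2] (faults so far: 8)
  FIFO total faults: 8
--- LRU ---
  step 0: ref 5 -> FAULT, frames=[5,-,-] (faults so far: 1)
  step 1: ref 2 -> FAULT, frames=[5,2,-] (faults so far: 2)
  step 2: ref 3 -> FAULT, frames=[5,2,3] (faults so far: 3)
  step 3: ref 2 -> HIT, frames=[5,2,3] (faults so far: 3)
  step 4: ref 2 -> HIT, frames=[5,2,3] (faults so far: 3)
  step 5: ref 1 -> FAULT, evict 5, frames=[1,2,3] (faults so far: 4)
  step 6: ref 2 -> HIT, frames=[1,2,3] (faults so far: 4)
  step 7: ref 3 -> HIT, frames=[1,2,3] (faults so far: 4)
  step 8: ref 5 -> FAULT, evict 1, frames=[5,2,3] (faults so far: 5)
  step 9: ref 2 -> HIT, frames=[5,2,3] (faults so far: 5)
  step 10: ref 5 -> HIT, frames=[5,2,3] (faults so far: 5)
  step 11: ref 4 -> FAULT, evict 3, frames=[5,2,4] (faults so far: 6)
  step 12: ref 2 -> HIT, frames=[5,2,4] (faults so far: 6)
  step 13: ref 1 -> FAULT, evict 5, frames=[1,2,4] (faults so far: 7)
  LRU total faults: 7
--- Optimal ---
  step 0: ref 5 -> FAULT, frames=[5,-,-] (faults so far: 1)
  step 1: ref 2 -> FAULT, frames=[5,2,-] (faults so far: 2)
  step 2: ref 3 -> FAULT, frames=[5,2,3] (faults so far: 3)
  step 3: ref 2 -> HIT, frames=[5,2,3] (faults so far: 3)
  step 4: ref 2 -> HIT, frames=[5,2,3] (faults so far: 3)
  step 5: ref 1 -> FAULT, evict 5, frames=[1,2,3] (faults so far: 4)
  step 6: ref 2 -> HIT, frames=[1,2,3] (faults so far: 4)
  step 7: ref 3 -> HIT, frames=[1,2,3] (faults so far: 4)
  step 8: ref 5 -> FAULT, evict 3, frames=[1,2,5] (faults so far: 5)
  step 9: ref 2 -> HIT, frames=[1,2,5] (faults so far: 5)
  step 10: ref 5 -> HIT, frames=[1,2,5] (faults so far: 5)
  step 11: ref 4 -> FAULT, evict 5, frames=[1,2,4] (faults so far: 6)
  step 12: ref 2 -> HIT, frames=[1,2,4] (faults so far: 6)
  step 13: ref 1 -> HIT, frames=[1,2,4] (faults so far: 6)
  Optimal total faults: 6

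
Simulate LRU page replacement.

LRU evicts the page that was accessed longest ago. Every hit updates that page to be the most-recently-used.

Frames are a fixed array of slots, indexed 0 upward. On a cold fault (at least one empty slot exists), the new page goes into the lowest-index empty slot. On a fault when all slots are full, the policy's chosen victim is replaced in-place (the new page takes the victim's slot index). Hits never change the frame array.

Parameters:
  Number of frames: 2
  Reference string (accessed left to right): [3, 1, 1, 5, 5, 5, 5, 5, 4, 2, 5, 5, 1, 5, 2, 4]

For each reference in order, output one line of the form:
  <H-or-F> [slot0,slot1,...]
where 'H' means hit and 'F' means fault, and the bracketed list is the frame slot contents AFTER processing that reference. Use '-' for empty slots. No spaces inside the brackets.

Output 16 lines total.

F [3,-]
F [3,1]
H [3,1]
F [5,1]
H [5,1]
H [5,1]
H [5,1]
H [5,1]
F [5,4]
F [2,4]
F [2,5]
H [2,5]
F [1,5]
H [1,5]
F [2,5]
F [2,4]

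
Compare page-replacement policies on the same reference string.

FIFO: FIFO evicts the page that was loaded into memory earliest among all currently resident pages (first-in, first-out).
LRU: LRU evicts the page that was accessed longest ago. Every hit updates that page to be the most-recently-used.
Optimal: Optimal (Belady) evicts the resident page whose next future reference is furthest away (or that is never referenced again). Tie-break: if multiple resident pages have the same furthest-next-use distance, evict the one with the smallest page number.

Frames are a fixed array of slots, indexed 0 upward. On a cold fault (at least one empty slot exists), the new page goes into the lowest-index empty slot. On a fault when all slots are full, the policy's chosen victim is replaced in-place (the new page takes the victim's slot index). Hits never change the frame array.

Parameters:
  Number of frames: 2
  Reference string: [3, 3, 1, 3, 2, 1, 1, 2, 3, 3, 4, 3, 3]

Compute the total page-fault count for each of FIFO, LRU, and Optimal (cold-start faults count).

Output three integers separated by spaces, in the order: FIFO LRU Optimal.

Answer: 5 6 5

Derivation:
--- FIFO ---
  step 0: ref 3 -> FAULT, frames=[3,-] (faults so far: 1)
  step 1: ref 3 -> HIT, frames=[3,-] (faults so far: 1)
  step 2: ref 1 -> FAULT, frames=[3,1] (faults so far: 2)
  step 3: ref 3 -> HIT, frames=[3,1] (faults so far: 2)
  step 4: ref 2 -> FAULT, evict 3, frames=[2,1] (faults so far: 3)
  step 5: ref 1 -> HIT, frames=[2,1] (faults so far: 3)
  step 6: ref 1 -> HIT, frames=[2,1] (faults so far: 3)
  step 7: ref 2 -> HIT, frames=[2,1] (faults so far: 3)
  step 8: ref 3 -> FAULT, evict 1, frames=[2,3] (faults so far: 4)
  step 9: ref 3 -> HIT, frames=[2,3] (faults so far: 4)
  step 10: ref 4 -> FAULT, evict 2, frames=[4,3] (faults so far: 5)
  step 11: ref 3 -> HIT, frames=[4,3] (faults so far: 5)
  step 12: ref 3 -> HIT, frames=[4,3] (faults so far: 5)
  FIFO total faults: 5
--- LRU ---
  step 0: ref 3 -> FAULT, frames=[3,-] (faults so far: 1)
  step 1: ref 3 -> HIT, frames=[3,-] (faults so far: 1)
  step 2: ref 1 -> FAULT, frames=[3,1] (faults so far: 2)
  step 3: ref 3 -> HIT, frames=[3,1] (faults so far: 2)
  step 4: ref 2 -> FAULT, evict 1, frames=[3,2] (faults so far: 3)
  step 5: ref 1 -> FAULT, evict 3, frames=[1,2] (faults so far: 4)
  step 6: ref 1 -> HIT, frames=[1,2] (faults so far: 4)
  step 7: ref 2 -> HIT, frames=[1,2] (faults so far: 4)
  step 8: ref 3 -> FAULT, evict 1, frames=[3,2] (faults so far: 5)
  step 9: ref 3 -> HIT, frames=[3,2] (faults so far: 5)
  step 10: ref 4 -> FAULT, evict 2, frames=[3,4] (faults so far: 6)
  step 11: ref 3 -> HIT, frames=[3,4] (faults so far: 6)
  step 12: ref 3 -> HIT, frames=[3,4] (faults so far: 6)
  LRU total faults: 6
--- Optimal ---
  step 0: ref 3 -> FAULT, frames=[3,-] (faults so far: 1)
  step 1: ref 3 -> HIT, frames=[3,-] (faults so far: 1)
  step 2: ref 1 -> FAULT, frames=[3,1] (faults so far: 2)
  step 3: ref 3 -> HIT, frames=[3,1] (faults so far: 2)
  step 4: ref 2 -> FAULT, evict 3, frames=[2,1] (faults so far: 3)
  step 5: ref 1 -> HIT, frames=[2,1] (faults so far: 3)
  step 6: ref 1 -> HIT, frames=[2,1] (faults so far: 3)
  step 7: ref 2 -> HIT, frames=[2,1] (faults so far: 3)
  step 8: ref 3 -> FAULT, evict 1, frames=[2,3] (faults so far: 4)
  step 9: ref 3 -> HIT, frames=[2,3] (faults so far: 4)
  step 10: ref 4 -> FAULT, evict 2, frames=[4,3] (faults so far: 5)
  step 11: ref 3 -> HIT, frames=[4,3] (faults so far: 5)
  step 12: ref 3 -> HIT, frames=[4,3] (faults so far: 5)
  Optimal total faults: 5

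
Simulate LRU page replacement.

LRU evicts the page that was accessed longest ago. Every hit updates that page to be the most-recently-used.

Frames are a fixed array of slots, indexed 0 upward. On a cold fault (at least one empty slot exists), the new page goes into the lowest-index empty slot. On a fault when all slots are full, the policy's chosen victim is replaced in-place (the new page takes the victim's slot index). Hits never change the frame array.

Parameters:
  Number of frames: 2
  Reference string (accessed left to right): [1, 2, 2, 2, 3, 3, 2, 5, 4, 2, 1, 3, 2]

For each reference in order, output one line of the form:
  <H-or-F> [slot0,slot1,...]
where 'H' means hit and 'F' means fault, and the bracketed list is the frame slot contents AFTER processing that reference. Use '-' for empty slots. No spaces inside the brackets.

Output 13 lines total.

F [1,-]
F [1,2]
H [1,2]
H [1,2]
F [3,2]
H [3,2]
H [3,2]
F [5,2]
F [5,4]
F [2,4]
F [2,1]
F [3,1]
F [3,2]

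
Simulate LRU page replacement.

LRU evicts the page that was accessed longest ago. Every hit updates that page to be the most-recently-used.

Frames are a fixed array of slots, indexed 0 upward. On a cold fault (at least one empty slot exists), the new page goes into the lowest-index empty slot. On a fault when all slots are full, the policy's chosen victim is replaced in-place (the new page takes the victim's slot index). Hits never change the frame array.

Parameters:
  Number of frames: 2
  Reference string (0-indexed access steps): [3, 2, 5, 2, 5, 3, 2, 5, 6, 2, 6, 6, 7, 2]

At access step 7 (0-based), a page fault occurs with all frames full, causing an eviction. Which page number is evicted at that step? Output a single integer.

Answer: 3

Derivation:
Step 0: ref 3 -> FAULT, frames=[3,-]
Step 1: ref 2 -> FAULT, frames=[3,2]
Step 2: ref 5 -> FAULT, evict 3, frames=[5,2]
Step 3: ref 2 -> HIT, frames=[5,2]
Step 4: ref 5 -> HIT, frames=[5,2]
Step 5: ref 3 -> FAULT, evict 2, frames=[5,3]
Step 6: ref 2 -> FAULT, evict 5, frames=[2,3]
Step 7: ref 5 -> FAULT, evict 3, frames=[2,5]
At step 7: evicted page 3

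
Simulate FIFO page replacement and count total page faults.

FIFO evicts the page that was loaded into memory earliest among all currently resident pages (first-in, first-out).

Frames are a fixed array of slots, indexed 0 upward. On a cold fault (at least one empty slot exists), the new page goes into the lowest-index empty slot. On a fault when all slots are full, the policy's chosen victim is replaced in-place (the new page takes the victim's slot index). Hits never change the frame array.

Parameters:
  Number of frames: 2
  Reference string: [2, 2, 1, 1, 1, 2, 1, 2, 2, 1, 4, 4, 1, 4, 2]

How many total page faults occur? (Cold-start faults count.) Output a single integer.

Step 0: ref 2 → FAULT, frames=[2,-]
Step 1: ref 2 → HIT, frames=[2,-]
Step 2: ref 1 → FAULT, frames=[2,1]
Step 3: ref 1 → HIT, frames=[2,1]
Step 4: ref 1 → HIT, frames=[2,1]
Step 5: ref 2 → HIT, frames=[2,1]
Step 6: ref 1 → HIT, frames=[2,1]
Step 7: ref 2 → HIT, frames=[2,1]
Step 8: ref 2 → HIT, frames=[2,1]
Step 9: ref 1 → HIT, frames=[2,1]
Step 10: ref 4 → FAULT (evict 2), frames=[4,1]
Step 11: ref 4 → HIT, frames=[4,1]
Step 12: ref 1 → HIT, frames=[4,1]
Step 13: ref 4 → HIT, frames=[4,1]
Step 14: ref 2 → FAULT (evict 1), frames=[4,2]
Total faults: 4

Answer: 4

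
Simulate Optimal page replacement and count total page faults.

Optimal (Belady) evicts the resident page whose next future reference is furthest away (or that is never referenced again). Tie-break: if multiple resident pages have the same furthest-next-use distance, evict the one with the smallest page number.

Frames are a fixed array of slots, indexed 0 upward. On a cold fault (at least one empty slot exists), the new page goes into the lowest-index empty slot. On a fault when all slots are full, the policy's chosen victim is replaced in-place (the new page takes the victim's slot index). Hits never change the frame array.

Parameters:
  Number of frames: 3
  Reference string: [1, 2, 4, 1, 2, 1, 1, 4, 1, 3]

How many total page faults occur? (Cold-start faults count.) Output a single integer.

Answer: 4

Derivation:
Step 0: ref 1 → FAULT, frames=[1,-,-]
Step 1: ref 2 → FAULT, frames=[1,2,-]
Step 2: ref 4 → FAULT, frames=[1,2,4]
Step 3: ref 1 → HIT, frames=[1,2,4]
Step 4: ref 2 → HIT, frames=[1,2,4]
Step 5: ref 1 → HIT, frames=[1,2,4]
Step 6: ref 1 → HIT, frames=[1,2,4]
Step 7: ref 4 → HIT, frames=[1,2,4]
Step 8: ref 1 → HIT, frames=[1,2,4]
Step 9: ref 3 → FAULT (evict 1), frames=[3,2,4]
Total faults: 4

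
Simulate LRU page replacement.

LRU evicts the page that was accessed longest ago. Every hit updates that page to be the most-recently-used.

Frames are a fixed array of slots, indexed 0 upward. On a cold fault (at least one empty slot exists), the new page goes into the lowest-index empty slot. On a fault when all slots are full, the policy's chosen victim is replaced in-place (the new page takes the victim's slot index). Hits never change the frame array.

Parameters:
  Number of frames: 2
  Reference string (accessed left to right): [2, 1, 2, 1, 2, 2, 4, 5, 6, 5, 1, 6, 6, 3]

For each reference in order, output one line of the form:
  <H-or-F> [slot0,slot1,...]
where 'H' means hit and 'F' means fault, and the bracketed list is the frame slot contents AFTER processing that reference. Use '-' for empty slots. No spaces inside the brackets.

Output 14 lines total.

F [2,-]
F [2,1]
H [2,1]
H [2,1]
H [2,1]
H [2,1]
F [2,4]
F [5,4]
F [5,6]
H [5,6]
F [5,1]
F [6,1]
H [6,1]
F [6,3]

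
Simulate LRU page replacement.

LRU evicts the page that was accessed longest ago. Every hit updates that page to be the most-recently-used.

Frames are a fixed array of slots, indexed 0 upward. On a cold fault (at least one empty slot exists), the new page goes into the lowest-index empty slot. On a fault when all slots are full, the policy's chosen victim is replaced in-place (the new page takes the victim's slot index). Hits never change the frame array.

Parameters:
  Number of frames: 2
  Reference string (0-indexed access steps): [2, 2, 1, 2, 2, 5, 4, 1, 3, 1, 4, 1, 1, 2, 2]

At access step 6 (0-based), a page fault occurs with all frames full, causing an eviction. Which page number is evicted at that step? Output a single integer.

Step 0: ref 2 -> FAULT, frames=[2,-]
Step 1: ref 2 -> HIT, frames=[2,-]
Step 2: ref 1 -> FAULT, frames=[2,1]
Step 3: ref 2 -> HIT, frames=[2,1]
Step 4: ref 2 -> HIT, frames=[2,1]
Step 5: ref 5 -> FAULT, evict 1, frames=[2,5]
Step 6: ref 4 -> FAULT, evict 2, frames=[4,5]
At step 6: evicted page 2

Answer: 2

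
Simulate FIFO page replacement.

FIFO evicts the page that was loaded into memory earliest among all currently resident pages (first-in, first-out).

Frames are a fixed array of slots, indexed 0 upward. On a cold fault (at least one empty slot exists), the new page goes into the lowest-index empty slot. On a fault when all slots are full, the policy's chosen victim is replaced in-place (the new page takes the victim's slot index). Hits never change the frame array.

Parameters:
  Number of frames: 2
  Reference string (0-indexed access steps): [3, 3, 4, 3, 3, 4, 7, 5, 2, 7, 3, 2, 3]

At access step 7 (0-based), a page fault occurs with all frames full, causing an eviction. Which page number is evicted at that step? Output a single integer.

Step 0: ref 3 -> FAULT, frames=[3,-]
Step 1: ref 3 -> HIT, frames=[3,-]
Step 2: ref 4 -> FAULT, frames=[3,4]
Step 3: ref 3 -> HIT, frames=[3,4]
Step 4: ref 3 -> HIT, frames=[3,4]
Step 5: ref 4 -> HIT, frames=[3,4]
Step 6: ref 7 -> FAULT, evict 3, frames=[7,4]
Step 7: ref 5 -> FAULT, evict 4, frames=[7,5]
At step 7: evicted page 4

Answer: 4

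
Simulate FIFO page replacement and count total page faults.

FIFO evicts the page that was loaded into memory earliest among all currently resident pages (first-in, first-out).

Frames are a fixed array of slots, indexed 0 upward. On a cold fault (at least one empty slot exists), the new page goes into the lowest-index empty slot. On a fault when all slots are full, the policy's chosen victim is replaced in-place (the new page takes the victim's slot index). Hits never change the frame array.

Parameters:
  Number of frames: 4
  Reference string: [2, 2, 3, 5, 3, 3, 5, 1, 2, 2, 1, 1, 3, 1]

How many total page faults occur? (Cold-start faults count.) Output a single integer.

Answer: 4

Derivation:
Step 0: ref 2 → FAULT, frames=[2,-,-,-]
Step 1: ref 2 → HIT, frames=[2,-,-,-]
Step 2: ref 3 → FAULT, frames=[2,3,-,-]
Step 3: ref 5 → FAULT, frames=[2,3,5,-]
Step 4: ref 3 → HIT, frames=[2,3,5,-]
Step 5: ref 3 → HIT, frames=[2,3,5,-]
Step 6: ref 5 → HIT, frames=[2,3,5,-]
Step 7: ref 1 → FAULT, frames=[2,3,5,1]
Step 8: ref 2 → HIT, frames=[2,3,5,1]
Step 9: ref 2 → HIT, frames=[2,3,5,1]
Step 10: ref 1 → HIT, frames=[2,3,5,1]
Step 11: ref 1 → HIT, frames=[2,3,5,1]
Step 12: ref 3 → HIT, frames=[2,3,5,1]
Step 13: ref 1 → HIT, frames=[2,3,5,1]
Total faults: 4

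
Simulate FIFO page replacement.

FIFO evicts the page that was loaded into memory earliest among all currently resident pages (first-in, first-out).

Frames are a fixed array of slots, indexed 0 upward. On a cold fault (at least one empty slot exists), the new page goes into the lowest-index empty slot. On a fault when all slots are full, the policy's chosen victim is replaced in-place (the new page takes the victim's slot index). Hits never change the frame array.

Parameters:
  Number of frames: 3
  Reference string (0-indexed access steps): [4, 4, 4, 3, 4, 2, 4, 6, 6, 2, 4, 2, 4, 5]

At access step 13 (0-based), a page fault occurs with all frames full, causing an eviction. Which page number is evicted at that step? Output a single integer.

Step 0: ref 4 -> FAULT, frames=[4,-,-]
Step 1: ref 4 -> HIT, frames=[4,-,-]
Step 2: ref 4 -> HIT, frames=[4,-,-]
Step 3: ref 3 -> FAULT, frames=[4,3,-]
Step 4: ref 4 -> HIT, frames=[4,3,-]
Step 5: ref 2 -> FAULT, frames=[4,3,2]
Step 6: ref 4 -> HIT, frames=[4,3,2]
Step 7: ref 6 -> FAULT, evict 4, frames=[6,3,2]
Step 8: ref 6 -> HIT, frames=[6,3,2]
Step 9: ref 2 -> HIT, frames=[6,3,2]
Step 10: ref 4 -> FAULT, evict 3, frames=[6,4,2]
Step 11: ref 2 -> HIT, frames=[6,4,2]
Step 12: ref 4 -> HIT, frames=[6,4,2]
Step 13: ref 5 -> FAULT, evict 2, frames=[6,4,5]
At step 13: evicted page 2

Answer: 2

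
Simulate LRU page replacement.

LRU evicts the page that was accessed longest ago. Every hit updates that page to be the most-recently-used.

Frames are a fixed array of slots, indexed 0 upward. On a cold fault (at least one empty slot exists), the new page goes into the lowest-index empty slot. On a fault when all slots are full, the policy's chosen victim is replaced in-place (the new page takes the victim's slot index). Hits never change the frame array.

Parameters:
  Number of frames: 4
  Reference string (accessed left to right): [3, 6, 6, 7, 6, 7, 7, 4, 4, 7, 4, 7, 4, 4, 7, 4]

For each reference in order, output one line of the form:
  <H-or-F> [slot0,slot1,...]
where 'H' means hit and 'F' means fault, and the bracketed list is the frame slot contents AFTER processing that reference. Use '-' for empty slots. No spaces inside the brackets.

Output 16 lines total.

F [3,-,-,-]
F [3,6,-,-]
H [3,6,-,-]
F [3,6,7,-]
H [3,6,7,-]
H [3,6,7,-]
H [3,6,7,-]
F [3,6,7,4]
H [3,6,7,4]
H [3,6,7,4]
H [3,6,7,4]
H [3,6,7,4]
H [3,6,7,4]
H [3,6,7,4]
H [3,6,7,4]
H [3,6,7,4]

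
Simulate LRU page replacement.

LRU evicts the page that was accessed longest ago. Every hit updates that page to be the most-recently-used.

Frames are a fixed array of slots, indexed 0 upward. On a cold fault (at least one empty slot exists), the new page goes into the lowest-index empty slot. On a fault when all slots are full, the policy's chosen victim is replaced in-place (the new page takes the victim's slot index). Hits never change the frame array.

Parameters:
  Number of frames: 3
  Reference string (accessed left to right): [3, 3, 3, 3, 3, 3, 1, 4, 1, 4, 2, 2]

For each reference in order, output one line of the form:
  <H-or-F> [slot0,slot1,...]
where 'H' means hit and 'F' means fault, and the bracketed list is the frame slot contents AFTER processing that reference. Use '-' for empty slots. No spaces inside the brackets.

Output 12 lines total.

F [3,-,-]
H [3,-,-]
H [3,-,-]
H [3,-,-]
H [3,-,-]
H [3,-,-]
F [3,1,-]
F [3,1,4]
H [3,1,4]
H [3,1,4]
F [2,1,4]
H [2,1,4]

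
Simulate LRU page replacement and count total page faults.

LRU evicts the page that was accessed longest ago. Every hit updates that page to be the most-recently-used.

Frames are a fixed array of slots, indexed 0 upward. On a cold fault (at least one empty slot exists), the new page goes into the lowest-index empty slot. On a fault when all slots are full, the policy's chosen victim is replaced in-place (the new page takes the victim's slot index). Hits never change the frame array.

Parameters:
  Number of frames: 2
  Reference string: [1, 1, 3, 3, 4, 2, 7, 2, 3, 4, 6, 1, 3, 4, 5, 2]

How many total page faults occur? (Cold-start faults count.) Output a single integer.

Step 0: ref 1 → FAULT, frames=[1,-]
Step 1: ref 1 → HIT, frames=[1,-]
Step 2: ref 3 → FAULT, frames=[1,3]
Step 3: ref 3 → HIT, frames=[1,3]
Step 4: ref 4 → FAULT (evict 1), frames=[4,3]
Step 5: ref 2 → FAULT (evict 3), frames=[4,2]
Step 6: ref 7 → FAULT (evict 4), frames=[7,2]
Step 7: ref 2 → HIT, frames=[7,2]
Step 8: ref 3 → FAULT (evict 7), frames=[3,2]
Step 9: ref 4 → FAULT (evict 2), frames=[3,4]
Step 10: ref 6 → FAULT (evict 3), frames=[6,4]
Step 11: ref 1 → FAULT (evict 4), frames=[6,1]
Step 12: ref 3 → FAULT (evict 6), frames=[3,1]
Step 13: ref 4 → FAULT (evict 1), frames=[3,4]
Step 14: ref 5 → FAULT (evict 3), frames=[5,4]
Step 15: ref 2 → FAULT (evict 4), frames=[5,2]
Total faults: 13

Answer: 13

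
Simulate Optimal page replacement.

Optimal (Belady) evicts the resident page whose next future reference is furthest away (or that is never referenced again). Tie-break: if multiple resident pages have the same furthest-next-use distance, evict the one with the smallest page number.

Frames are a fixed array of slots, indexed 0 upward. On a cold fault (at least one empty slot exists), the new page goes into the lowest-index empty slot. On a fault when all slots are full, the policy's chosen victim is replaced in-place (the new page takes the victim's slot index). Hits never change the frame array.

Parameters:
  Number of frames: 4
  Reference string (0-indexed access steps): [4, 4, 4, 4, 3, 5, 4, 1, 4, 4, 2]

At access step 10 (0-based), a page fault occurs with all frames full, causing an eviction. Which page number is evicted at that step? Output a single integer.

Answer: 1

Derivation:
Step 0: ref 4 -> FAULT, frames=[4,-,-,-]
Step 1: ref 4 -> HIT, frames=[4,-,-,-]
Step 2: ref 4 -> HIT, frames=[4,-,-,-]
Step 3: ref 4 -> HIT, frames=[4,-,-,-]
Step 4: ref 3 -> FAULT, frames=[4,3,-,-]
Step 5: ref 5 -> FAULT, frames=[4,3,5,-]
Step 6: ref 4 -> HIT, frames=[4,3,5,-]
Step 7: ref 1 -> FAULT, frames=[4,3,5,1]
Step 8: ref 4 -> HIT, frames=[4,3,5,1]
Step 9: ref 4 -> HIT, frames=[4,3,5,1]
Step 10: ref 2 -> FAULT, evict 1, frames=[4,3,5,2]
At step 10: evicted page 1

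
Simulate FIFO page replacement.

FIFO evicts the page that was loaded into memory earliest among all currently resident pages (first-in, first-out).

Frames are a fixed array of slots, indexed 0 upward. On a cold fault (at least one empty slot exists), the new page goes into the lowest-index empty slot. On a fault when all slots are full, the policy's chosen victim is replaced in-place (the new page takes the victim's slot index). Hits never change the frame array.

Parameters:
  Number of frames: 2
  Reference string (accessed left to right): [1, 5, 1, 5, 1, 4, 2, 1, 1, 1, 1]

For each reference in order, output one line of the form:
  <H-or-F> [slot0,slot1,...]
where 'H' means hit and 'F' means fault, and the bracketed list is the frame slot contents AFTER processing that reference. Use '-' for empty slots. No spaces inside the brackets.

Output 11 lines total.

F [1,-]
F [1,5]
H [1,5]
H [1,5]
H [1,5]
F [4,5]
F [4,2]
F [1,2]
H [1,2]
H [1,2]
H [1,2]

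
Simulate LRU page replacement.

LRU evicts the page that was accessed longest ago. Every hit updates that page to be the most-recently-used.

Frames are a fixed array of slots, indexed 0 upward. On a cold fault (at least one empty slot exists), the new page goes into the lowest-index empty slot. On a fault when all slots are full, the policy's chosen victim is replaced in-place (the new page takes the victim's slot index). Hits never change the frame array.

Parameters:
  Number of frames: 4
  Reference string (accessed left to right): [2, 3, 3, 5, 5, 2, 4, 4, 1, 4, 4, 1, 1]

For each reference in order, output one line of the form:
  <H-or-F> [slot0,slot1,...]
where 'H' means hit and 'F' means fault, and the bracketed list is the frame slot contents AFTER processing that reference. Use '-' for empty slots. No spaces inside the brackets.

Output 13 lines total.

F [2,-,-,-]
F [2,3,-,-]
H [2,3,-,-]
F [2,3,5,-]
H [2,3,5,-]
H [2,3,5,-]
F [2,3,5,4]
H [2,3,5,4]
F [2,1,5,4]
H [2,1,5,4]
H [2,1,5,4]
H [2,1,5,4]
H [2,1,5,4]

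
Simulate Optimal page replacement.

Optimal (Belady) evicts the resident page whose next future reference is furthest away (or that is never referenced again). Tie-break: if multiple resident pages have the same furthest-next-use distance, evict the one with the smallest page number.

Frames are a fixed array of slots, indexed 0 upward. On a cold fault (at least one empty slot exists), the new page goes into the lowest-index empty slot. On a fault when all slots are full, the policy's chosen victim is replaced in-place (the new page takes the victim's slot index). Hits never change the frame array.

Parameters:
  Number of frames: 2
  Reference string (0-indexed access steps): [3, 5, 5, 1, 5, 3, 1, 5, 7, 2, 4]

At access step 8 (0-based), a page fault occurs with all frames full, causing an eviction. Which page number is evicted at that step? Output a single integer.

Answer: 3

Derivation:
Step 0: ref 3 -> FAULT, frames=[3,-]
Step 1: ref 5 -> FAULT, frames=[3,5]
Step 2: ref 5 -> HIT, frames=[3,5]
Step 3: ref 1 -> FAULT, evict 3, frames=[1,5]
Step 4: ref 5 -> HIT, frames=[1,5]
Step 5: ref 3 -> FAULT, evict 5, frames=[1,3]
Step 6: ref 1 -> HIT, frames=[1,3]
Step 7: ref 5 -> FAULT, evict 1, frames=[5,3]
Step 8: ref 7 -> FAULT, evict 3, frames=[5,7]
At step 8: evicted page 3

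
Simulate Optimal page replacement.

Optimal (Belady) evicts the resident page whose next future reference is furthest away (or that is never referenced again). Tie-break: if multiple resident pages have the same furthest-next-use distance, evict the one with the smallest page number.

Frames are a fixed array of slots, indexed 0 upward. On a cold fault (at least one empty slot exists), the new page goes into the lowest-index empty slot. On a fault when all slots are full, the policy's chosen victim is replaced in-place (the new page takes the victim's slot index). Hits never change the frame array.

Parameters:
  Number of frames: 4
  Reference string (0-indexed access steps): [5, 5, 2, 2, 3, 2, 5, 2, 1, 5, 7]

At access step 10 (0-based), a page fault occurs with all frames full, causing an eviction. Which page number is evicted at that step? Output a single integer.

Step 0: ref 5 -> FAULT, frames=[5,-,-,-]
Step 1: ref 5 -> HIT, frames=[5,-,-,-]
Step 2: ref 2 -> FAULT, frames=[5,2,-,-]
Step 3: ref 2 -> HIT, frames=[5,2,-,-]
Step 4: ref 3 -> FAULT, frames=[5,2,3,-]
Step 5: ref 2 -> HIT, frames=[5,2,3,-]
Step 6: ref 5 -> HIT, frames=[5,2,3,-]
Step 7: ref 2 -> HIT, frames=[5,2,3,-]
Step 8: ref 1 -> FAULT, frames=[5,2,3,1]
Step 9: ref 5 -> HIT, frames=[5,2,3,1]
Step 10: ref 7 -> FAULT, evict 1, frames=[5,2,3,7]
At step 10: evicted page 1

Answer: 1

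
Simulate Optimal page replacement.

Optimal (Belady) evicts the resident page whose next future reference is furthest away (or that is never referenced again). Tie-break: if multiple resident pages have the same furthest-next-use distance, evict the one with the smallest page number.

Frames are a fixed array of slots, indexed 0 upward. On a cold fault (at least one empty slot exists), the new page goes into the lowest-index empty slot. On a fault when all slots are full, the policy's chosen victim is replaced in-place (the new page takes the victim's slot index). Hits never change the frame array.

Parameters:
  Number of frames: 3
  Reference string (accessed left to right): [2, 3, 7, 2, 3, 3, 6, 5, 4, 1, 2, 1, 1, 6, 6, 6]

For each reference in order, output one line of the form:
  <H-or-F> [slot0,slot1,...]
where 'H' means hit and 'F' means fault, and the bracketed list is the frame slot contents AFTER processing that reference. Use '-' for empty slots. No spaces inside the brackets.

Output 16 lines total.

F [2,-,-]
F [2,3,-]
F [2,3,7]
H [2,3,7]
H [2,3,7]
H [2,3,7]
F [2,6,7]
F [2,6,5]
F [2,6,4]
F [2,6,1]
H [2,6,1]
H [2,6,1]
H [2,6,1]
H [2,6,1]
H [2,6,1]
H [2,6,1]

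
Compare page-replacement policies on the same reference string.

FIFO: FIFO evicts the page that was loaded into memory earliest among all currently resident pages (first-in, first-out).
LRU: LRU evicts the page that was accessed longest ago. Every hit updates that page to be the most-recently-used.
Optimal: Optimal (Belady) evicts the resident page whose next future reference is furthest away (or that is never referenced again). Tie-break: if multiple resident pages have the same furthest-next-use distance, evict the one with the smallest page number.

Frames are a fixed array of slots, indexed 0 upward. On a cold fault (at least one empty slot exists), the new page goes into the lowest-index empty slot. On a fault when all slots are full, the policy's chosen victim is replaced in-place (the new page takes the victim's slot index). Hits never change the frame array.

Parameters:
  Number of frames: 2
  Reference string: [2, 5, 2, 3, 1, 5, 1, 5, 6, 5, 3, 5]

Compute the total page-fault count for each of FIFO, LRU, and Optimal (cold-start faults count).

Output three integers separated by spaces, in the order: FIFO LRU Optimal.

Answer: 8 7 6

Derivation:
--- FIFO ---
  step 0: ref 2 -> FAULT, frames=[2,-] (faults so far: 1)
  step 1: ref 5 -> FAULT, frames=[2,5] (faults so far: 2)
  step 2: ref 2 -> HIT, frames=[2,5] (faults so far: 2)
  step 3: ref 3 -> FAULT, evict 2, frames=[3,5] (faults so far: 3)
  step 4: ref 1 -> FAULT, evict 5, frames=[3,1] (faults so far: 4)
  step 5: ref 5 -> FAULT, evict 3, frames=[5,1] (faults so far: 5)
  step 6: ref 1 -> HIT, frames=[5,1] (faults so far: 5)
  step 7: ref 5 -> HIT, frames=[5,1] (faults so far: 5)
  step 8: ref 6 -> FAULT, evict 1, frames=[5,6] (faults so far: 6)
  step 9: ref 5 -> HIT, frames=[5,6] (faults so far: 6)
  step 10: ref 3 -> FAULT, evict 5, frames=[3,6] (faults so far: 7)
  step 11: ref 5 -> FAULT, evict 6, frames=[3,5] (faults so far: 8)
  FIFO total faults: 8
--- LRU ---
  step 0: ref 2 -> FAULT, frames=[2,-] (faults so far: 1)
  step 1: ref 5 -> FAULT, frames=[2,5] (faults so far: 2)
  step 2: ref 2 -> HIT, frames=[2,5] (faults so far: 2)
  step 3: ref 3 -> FAULT, evict 5, frames=[2,3] (faults so far: 3)
  step 4: ref 1 -> FAULT, evict 2, frames=[1,3] (faults so far: 4)
  step 5: ref 5 -> FAULT, evict 3, frames=[1,5] (faults so far: 5)
  step 6: ref 1 -> HIT, frames=[1,5] (faults so far: 5)
  step 7: ref 5 -> HIT, frames=[1,5] (faults so far: 5)
  step 8: ref 6 -> FAULT, evict 1, frames=[6,5] (faults so far: 6)
  step 9: ref 5 -> HIT, frames=[6,5] (faults so far: 6)
  step 10: ref 3 -> FAULT, evict 6, frames=[3,5] (faults so far: 7)
  step 11: ref 5 -> HIT, frames=[3,5] (faults so far: 7)
  LRU total faults: 7
--- Optimal ---
  step 0: ref 2 -> FAULT, frames=[2,-] (faults so far: 1)
  step 1: ref 5 -> FAULT, frames=[2,5] (faults so far: 2)
  step 2: ref 2 -> HIT, frames=[2,5] (faults so far: 2)
  step 3: ref 3 -> FAULT, evict 2, frames=[3,5] (faults so far: 3)
  step 4: ref 1 -> FAULT, evict 3, frames=[1,5] (faults so far: 4)
  step 5: ref 5 -> HIT, frames=[1,5] (faults so far: 4)
  step 6: ref 1 -> HIT, frames=[1,5] (faults so far: 4)
  step 7: ref 5 -> HIT, frames=[1,5] (faults so far: 4)
  step 8: ref 6 -> FAULT, evict 1, frames=[6,5] (faults so far: 5)
  step 9: ref 5 -> HIT, frames=[6,5] (faults so far: 5)
  step 10: ref 3 -> FAULT, evict 6, frames=[3,5] (faults so far: 6)
  step 11: ref 5 -> HIT, frames=[3,5] (faults so far: 6)
  Optimal total faults: 6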